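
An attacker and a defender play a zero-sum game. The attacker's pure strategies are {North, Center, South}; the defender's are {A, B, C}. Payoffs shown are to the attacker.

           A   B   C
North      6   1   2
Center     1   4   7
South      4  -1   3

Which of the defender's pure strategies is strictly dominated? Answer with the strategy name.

B holds the attacker's payoff strictly below C in every row: 1 < 2, 4 < 7, -1 < 3.
So C is strictly dominated for the defender.

C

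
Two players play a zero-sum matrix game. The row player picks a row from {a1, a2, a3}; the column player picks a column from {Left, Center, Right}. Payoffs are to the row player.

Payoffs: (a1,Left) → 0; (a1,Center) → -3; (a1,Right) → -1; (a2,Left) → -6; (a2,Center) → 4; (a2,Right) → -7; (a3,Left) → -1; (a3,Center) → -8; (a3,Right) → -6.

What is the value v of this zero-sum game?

-25/13

Row minima: a1 → -3, a2 → -7, a3 → -8; maximin = -3.
Column maxima: Left → 0, Center → 4, Right → -1; minimax = -1.
-3 ≠ -1, so there is no saddle point; optimal play is mixed.
a3 is strictly dominated by a1, so the row player never plays it.
Left is strictly dominated by Right (it gives the row player strictly more in every row), so the column player never plays it.
On the remaining 2×2 (a1, a2 vs Center, Right):
Let the row player play a1 with probability p. Expected payoff against Center: (-3)p + 4(1−p) = −7p + 4; against Right: (-1)p + (-7)(1−p) = 6p − 7.
Setting these equal: −7p + 4 = 6p − 7 ⇒ −13p = -11 ⇒ p = 11/13, and the value is (-7)·(11/13) + 4 = -25/13.
For the column player: with q = P(Center), equating a1's and a2's payoffs gives −2q − 1 = 11q − 7 ⇒ q = 6/13.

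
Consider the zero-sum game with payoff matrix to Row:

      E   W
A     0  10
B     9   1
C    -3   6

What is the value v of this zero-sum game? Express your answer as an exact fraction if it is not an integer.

Row minima: A → 0, B → 1, C → -3; maximin = 1.
Column maxima: E → 9, W → 10; minimax = 9.
1 ≠ 9, so there is no saddle point; optimal play is mixed.
C is strictly dominated by A, so Row never plays it.
On the remaining 2×2 (A, B vs E, W):
Let Row play A with probability p. Expected payoff against E: 0p + 9(1−p) = −9p + 9; against W: 10p + 1(1−p) = 9p + 1.
Setting these equal: −9p + 9 = 9p + 1 ⇒ −18p = -8 ⇒ p = 4/9, and the value is (-9)·(4/9) + 9 = 5.
For Column: with q = P(E), equating A's and B's payoffs gives −10q + 10 = 8q + 1 ⇒ q = 1/2.

5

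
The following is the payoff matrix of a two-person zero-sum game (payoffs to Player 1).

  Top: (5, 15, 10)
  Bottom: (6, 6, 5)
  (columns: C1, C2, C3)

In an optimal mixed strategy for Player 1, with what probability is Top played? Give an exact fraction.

Row minima: Top → 5, Bottom → 5; maximin = 5.
Column maxima: C1 → 6, C2 → 15, C3 → 10; minimax = 6.
5 ≠ 6, so there is no saddle point; optimal play is mixed.
C2 is strictly dominated by C3 (it gives Player 1 strictly more in every row), so Player 2 never plays it.
On the remaining 2×2 (Top, Bottom vs C1, C3):
Let Player 1 play Top with probability p. Expected payoff against C1: 5p + 6(1−p) = −p + 6; against C3: 10p + 5(1−p) = 5p + 5.
Setting these equal: −p + 6 = 5p + 5 ⇒ −6p = -1 ⇒ p = 1/6, and the value is (-1)·(1/6) + 6 = 35/6.
For Player 2: with q = P(C1), equating Top's and Bottom's payoffs gives −5q + 10 = q + 5 ⇒ q = 5/6.

1/6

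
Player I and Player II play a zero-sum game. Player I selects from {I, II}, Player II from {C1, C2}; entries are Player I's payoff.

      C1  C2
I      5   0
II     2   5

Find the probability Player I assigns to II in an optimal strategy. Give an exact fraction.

5/8

Row minima: I → 0, II → 2; maximin = 2.
Column maxima: C1 → 5, C2 → 5; minimax = 5.
2 ≠ 5, so there is no saddle point; optimal play is mixed.
Let Player I play I with probability p. Expected payoff against C1: 5p + 2(1−p) = 3p + 2; against C2: 0p + 5(1−p) = −5p + 5.
Setting these equal: 3p + 2 = −5p + 5 ⇒ 8p = 3 ⇒ p = 3/8, and the value is (3)·(3/8) + 2 = 25/8.
For Player II: with q = P(C1), equating I's and II's payoffs gives 5q = −3q + 5 ⇒ q = 5/8.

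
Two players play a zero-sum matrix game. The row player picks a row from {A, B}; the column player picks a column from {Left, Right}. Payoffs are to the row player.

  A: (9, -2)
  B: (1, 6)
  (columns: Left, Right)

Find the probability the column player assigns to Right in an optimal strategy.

1/2

Row minima: A → -2, B → 1; maximin = 1.
Column maxima: Left → 9, Right → 6; minimax = 6.
1 ≠ 6, so there is no saddle point; optimal play is mixed.
Let the row player play A with probability p. Expected payoff against Left: 9p + 1(1−p) = 8p + 1; against Right: (-2)p + 6(1−p) = −8p + 6.
Setting these equal: 8p + 1 = −8p + 6 ⇒ 16p = 5 ⇒ p = 5/16, and the value is (8)·(5/16) + 1 = 7/2.
For the column player: with q = P(Left), equating A's and B's payoffs gives 11q − 2 = −5q + 6 ⇒ q = 1/2.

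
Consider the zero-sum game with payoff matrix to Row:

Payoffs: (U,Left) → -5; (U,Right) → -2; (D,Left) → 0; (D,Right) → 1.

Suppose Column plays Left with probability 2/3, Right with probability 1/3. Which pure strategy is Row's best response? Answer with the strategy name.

Expected payoff of U: (2/3)·(-5) + (1/3)·(-2) = -4.
Expected payoff of D: (2/3)·0 + (1/3)·1 = 1/3.
The largest is 1/3, so Row's best response is D.

D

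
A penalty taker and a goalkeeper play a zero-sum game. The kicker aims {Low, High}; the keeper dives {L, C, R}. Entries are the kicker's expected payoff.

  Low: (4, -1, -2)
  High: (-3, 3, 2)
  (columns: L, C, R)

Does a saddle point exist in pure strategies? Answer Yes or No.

No

Row minima: Low → -2, High → -3; maximin = -2.
Column maxima: L → 4, C → 3, R → 2; minimax = 2.
-2 ≠ 2, so no pure-strategy equilibrium exists.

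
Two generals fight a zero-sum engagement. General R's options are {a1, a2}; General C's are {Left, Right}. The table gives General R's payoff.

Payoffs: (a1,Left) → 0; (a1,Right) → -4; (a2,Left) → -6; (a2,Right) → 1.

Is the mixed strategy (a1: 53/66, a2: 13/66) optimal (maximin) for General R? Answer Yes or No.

No

Against Left this mix gives (53/66)·0 + (13/66)·(-6) = -13/11.
Against Right this mix gives (53/66)·(-4) + (13/66)·1 = -199/66.
General C will play Right, holding General R to -199/66. Shifting weight toward the row that does better against Right would raise this floor (the equalizing mix achieves -24/11 against both Right and Left), so the proposed strategy is not optimal.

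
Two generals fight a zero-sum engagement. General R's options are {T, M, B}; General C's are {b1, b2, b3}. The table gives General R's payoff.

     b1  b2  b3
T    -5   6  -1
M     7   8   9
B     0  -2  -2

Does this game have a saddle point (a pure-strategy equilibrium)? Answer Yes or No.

Yes

Row minima: T → -5, M → 7, B → -2; maximin = 7.
Column maxima: b1 → 7, b2 → 8, b3 → 9; minimax = 7.
maximin = minimax = 7, so a saddle point exists.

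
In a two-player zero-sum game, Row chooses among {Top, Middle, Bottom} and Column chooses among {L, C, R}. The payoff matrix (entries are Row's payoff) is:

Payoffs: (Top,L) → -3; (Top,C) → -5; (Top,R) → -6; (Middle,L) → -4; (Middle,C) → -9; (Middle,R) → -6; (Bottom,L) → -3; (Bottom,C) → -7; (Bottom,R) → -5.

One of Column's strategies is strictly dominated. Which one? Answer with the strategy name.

C holds Row's payoff strictly below L in every row: -5 < -3, -9 < -4, -7 < -3.
So L is strictly dominated for Column.

L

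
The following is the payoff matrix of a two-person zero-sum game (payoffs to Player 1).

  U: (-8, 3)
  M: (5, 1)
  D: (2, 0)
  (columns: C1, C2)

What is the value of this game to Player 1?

Row minima: U → -8, M → 1, D → 0; maximin = 1.
Column maxima: C1 → 5, C2 → 3; minimax = 3.
1 ≠ 3, so there is no saddle point; optimal play is mixed.
D is strictly dominated by M, so Player 1 never plays it.
On the remaining 2×2 (U, M vs C1, C2):
Let Player 1 play U with probability p. Expected payoff against C1: (-8)p + 5(1−p) = −13p + 5; against C2: 3p + 1(1−p) = 2p + 1.
Setting these equal: −13p + 5 = 2p + 1 ⇒ −15p = -4 ⇒ p = 4/15, and the value is (-13)·(4/15) + 5 = 23/15.
For Player 2: with q = P(C1), equating U's and M's payoffs gives −11q + 3 = 4q + 1 ⇒ q = 2/15.

23/15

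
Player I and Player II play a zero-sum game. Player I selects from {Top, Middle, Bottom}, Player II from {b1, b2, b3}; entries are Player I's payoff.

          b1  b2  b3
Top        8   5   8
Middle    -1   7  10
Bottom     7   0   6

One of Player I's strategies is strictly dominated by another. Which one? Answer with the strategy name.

Top gives a strictly higher payoff than Bottom against every column: 8 > 7, 5 > 0, 8 > 6.
So Bottom is strictly dominated and Player I never plays it.

Bottom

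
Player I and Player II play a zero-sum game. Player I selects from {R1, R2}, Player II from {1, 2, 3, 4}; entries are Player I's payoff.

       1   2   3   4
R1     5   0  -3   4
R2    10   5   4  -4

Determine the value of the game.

4/15

Row minima: R1 → -3, R2 → -4; maximin = -3.
Column maxima: 1 → 10, 2 → 5, 3 → 4, 4 → 4; minimax = 4.
-3 ≠ 4, so there is no saddle point; optimal play is mixed.
1 is strictly dominated by 2 (it gives Player I strictly more in every row), so Player II never plays it.
2 is strictly dominated by 3 (it gives Player I strictly more in every row), so Player II never plays it.
On the remaining 2×2 (R1, R2 vs 3, 4):
Let Player I play R1 with probability p. Expected payoff against 3: (-3)p + 4(1−p) = −7p + 4; against 4: 4p + (-4)(1−p) = 8p − 4.
Setting these equal: −7p + 4 = 8p − 4 ⇒ −15p = -8 ⇒ p = 8/15, and the value is (-7)·(8/15) + 4 = 4/15.
For Player II: with q = P(3), equating R1's and R2's payoffs gives −7q + 4 = 8q − 4 ⇒ q = 8/15.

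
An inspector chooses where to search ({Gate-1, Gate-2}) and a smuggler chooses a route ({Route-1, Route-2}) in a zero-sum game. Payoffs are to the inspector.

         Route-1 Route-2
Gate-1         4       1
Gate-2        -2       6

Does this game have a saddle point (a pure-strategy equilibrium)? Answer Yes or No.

No

Row minima: Gate-1 → 1, Gate-2 → -2; maximin = 1.
Column maxima: Route-1 → 4, Route-2 → 6; minimax = 4.
1 ≠ 4, so no pure-strategy equilibrium exists.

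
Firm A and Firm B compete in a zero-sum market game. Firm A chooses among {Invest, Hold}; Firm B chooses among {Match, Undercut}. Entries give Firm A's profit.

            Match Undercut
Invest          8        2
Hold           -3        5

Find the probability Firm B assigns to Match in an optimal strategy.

Row minima: Invest → 2, Hold → -3; maximin = 2.
Column maxima: Match → 8, Undercut → 5; minimax = 5.
2 ≠ 5, so there is no saddle point; optimal play is mixed.
Let Firm A play Invest with probability p. Expected payoff against Match: 8p + (-3)(1−p) = 11p − 3; against Undercut: 2p + 5(1−p) = −3p + 5.
Setting these equal: 11p − 3 = −3p + 5 ⇒ 14p = 8 ⇒ p = 4/7, and the value is (11)·(4/7) − 3 = 23/7.
For Firm B: with q = P(Match), equating Invest's and Hold's payoffs gives 6q + 2 = −8q + 5 ⇒ q = 3/14.

3/14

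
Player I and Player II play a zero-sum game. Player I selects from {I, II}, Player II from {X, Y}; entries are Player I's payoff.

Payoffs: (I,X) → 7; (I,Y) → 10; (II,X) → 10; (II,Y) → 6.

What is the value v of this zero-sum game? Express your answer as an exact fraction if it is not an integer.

Row minima: I → 7, II → 6; maximin = 7.
Column maxima: X → 10, Y → 10; minimax = 10.
7 ≠ 10, so there is no saddle point; optimal play is mixed.
Let Player I play I with probability p. Expected payoff against X: 7p + 10(1−p) = −3p + 10; against Y: 10p + 6(1−p) = 4p + 6.
Setting these equal: −3p + 10 = 4p + 6 ⇒ −7p = -4 ⇒ p = 4/7, and the value is (-3)·(4/7) + 10 = 58/7.
For Player II: with q = P(X), equating I's and II's payoffs gives −3q + 10 = 4q + 6 ⇒ q = 4/7.

58/7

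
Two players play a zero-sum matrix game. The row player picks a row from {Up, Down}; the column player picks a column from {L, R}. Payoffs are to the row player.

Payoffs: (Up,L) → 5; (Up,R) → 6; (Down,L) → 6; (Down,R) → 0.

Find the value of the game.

Row minima: Up → 5, Down → 0; maximin = 5.
Column maxima: L → 6, R → 6; minimax = 6.
5 ≠ 6, so there is no saddle point; optimal play is mixed.
Let the row player play Up with probability p. Expected payoff against L: 5p + 6(1−p) = −p + 6; against R: 6p + 0(1−p) = 6p.
Setting these equal: −p + 6 = 6p ⇒ −7p = -6 ⇒ p = 6/7, and the value is (-1)·(6/7) + 6 = 36/7.
For the column player: with q = P(L), equating Up's and Down's payoffs gives −q + 6 = 6q ⇒ q = 6/7.

36/7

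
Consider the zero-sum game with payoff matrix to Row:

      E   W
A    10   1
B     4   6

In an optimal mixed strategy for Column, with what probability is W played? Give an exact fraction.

6/11

Row minima: A → 1, B → 4; maximin = 4.
Column maxima: E → 10, W → 6; minimax = 6.
4 ≠ 6, so there is no saddle point; optimal play is mixed.
Let Row play A with probability p. Expected payoff against E: 10p + 4(1−p) = 6p + 4; against W: 1p + 6(1−p) = −5p + 6.
Setting these equal: 6p + 4 = −5p + 6 ⇒ 11p = 2 ⇒ p = 2/11, and the value is (6)·(2/11) + 4 = 56/11.
For Column: with q = P(E), equating A's and B's payoffs gives 9q + 1 = −2q + 6 ⇒ q = 5/11.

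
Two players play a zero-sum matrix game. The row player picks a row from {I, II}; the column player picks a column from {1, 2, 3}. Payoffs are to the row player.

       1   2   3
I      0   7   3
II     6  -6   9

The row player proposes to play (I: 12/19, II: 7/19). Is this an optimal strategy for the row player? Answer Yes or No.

Against 1 this mix gives (12/19)·0 + (7/19)·6 = 42/19.
Against 2 this mix gives (12/19)·7 + (7/19)·(-6) = 42/19.
Against 3 this mix gives (12/19)·3 + (7/19)·9 = 99/19.
All of the column player's active replies (1, 2) yield 42/19, and no column does worse for the row player. The mix makes the column player indifferent and guarantees 42/19, so it is optimal.

Yes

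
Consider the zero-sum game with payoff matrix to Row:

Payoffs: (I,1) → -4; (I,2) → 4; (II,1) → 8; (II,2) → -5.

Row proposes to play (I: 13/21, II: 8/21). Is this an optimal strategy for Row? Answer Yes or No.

Against 1 this mix gives (13/21)·(-4) + (8/21)·8 = 4/7.
Against 2 this mix gives (13/21)·4 + (8/21)·(-5) = 4/7.
All of Column's active replies (1, 2) yield 4/7, and no column does worse for Row. The mix makes Column indifferent and guarantees 4/7, so it is optimal.

Yes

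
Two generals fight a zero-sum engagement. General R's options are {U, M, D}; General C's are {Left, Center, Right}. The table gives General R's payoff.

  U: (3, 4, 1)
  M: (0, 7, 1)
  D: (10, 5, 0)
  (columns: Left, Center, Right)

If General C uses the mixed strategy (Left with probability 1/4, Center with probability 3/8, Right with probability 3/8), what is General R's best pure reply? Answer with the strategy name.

Expected payoff of U: (1/4)·3 + (3/8)·4 + (3/8)·1 = 21/8.
Expected payoff of M: (1/4)·0 + (3/8)·7 + (3/8)·1 = 3.
Expected payoff of D: (1/4)·10 + (3/8)·5 + (3/8)·0 = 35/8.
The largest is 35/8, so General R's best response is D.

D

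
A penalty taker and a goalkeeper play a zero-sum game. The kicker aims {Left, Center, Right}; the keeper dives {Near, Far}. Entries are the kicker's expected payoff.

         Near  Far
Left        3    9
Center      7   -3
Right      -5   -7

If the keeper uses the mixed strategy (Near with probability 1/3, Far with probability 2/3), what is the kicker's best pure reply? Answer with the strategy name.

Expected payoff of Left: (1/3)·3 + (2/3)·9 = 7.
Expected payoff of Center: (1/3)·7 + (2/3)·(-3) = 1/3.
Expected payoff of Right: (1/3)·(-5) + (2/3)·(-7) = -19/3.
The largest is 7, so the kicker's best response is Left.

Left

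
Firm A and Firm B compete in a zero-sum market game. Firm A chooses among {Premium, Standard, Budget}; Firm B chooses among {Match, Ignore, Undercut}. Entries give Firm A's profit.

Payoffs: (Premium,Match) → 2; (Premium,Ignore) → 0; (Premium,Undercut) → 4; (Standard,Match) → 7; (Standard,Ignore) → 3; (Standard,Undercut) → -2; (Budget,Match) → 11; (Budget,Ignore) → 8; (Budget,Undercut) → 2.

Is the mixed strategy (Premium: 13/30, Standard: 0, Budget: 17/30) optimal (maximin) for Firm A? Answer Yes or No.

Against Match this mix gives (13/30)·2 + (17/30)·11 = 71/10.
Against Ignore this mix gives (13/30)·0 + (17/30)·8 = 68/15.
Against Undercut this mix gives (13/30)·4 + (17/30)·2 = 43/15.
Firm B will play Undercut, holding Firm A to 43/15. Shifting weight toward the row that does better against Undercut would raise this floor (the equalizing mix achieves 16/5 against both Undercut and Ignore), so the proposed strategy is not optimal.

No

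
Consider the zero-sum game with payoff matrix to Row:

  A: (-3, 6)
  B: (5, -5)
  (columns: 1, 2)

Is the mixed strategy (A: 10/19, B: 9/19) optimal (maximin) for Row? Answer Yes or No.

Yes

Against 1 this mix gives (10/19)·(-3) + (9/19)·5 = 15/19.
Against 2 this mix gives (10/19)·6 + (9/19)·(-5) = 15/19.
All of Column's active replies (1, 2) yield 15/19, and no column does worse for Row. The mix makes Column indifferent and guarantees 15/19, so it is optimal.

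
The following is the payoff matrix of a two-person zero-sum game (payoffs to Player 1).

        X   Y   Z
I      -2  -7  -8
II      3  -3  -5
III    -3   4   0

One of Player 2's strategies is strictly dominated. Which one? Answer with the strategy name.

Y

Z holds Player 1's payoff strictly below Y in every row: -8 < -7, -5 < -3, 0 < 4.
So Y is strictly dominated for Player 2.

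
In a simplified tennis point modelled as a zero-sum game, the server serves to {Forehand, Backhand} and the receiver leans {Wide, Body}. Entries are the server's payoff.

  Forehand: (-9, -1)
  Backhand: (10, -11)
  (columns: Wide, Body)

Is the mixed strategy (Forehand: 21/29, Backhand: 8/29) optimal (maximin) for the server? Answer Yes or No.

Against Wide this mix gives (21/29)·(-9) + (8/29)·10 = -109/29.
Against Body this mix gives (21/29)·(-1) + (8/29)·(-11) = -109/29.
All of the receiver's active replies (Wide, Body) yield -109/29, and no column does worse for the server. The mix makes the receiver indifferent and guarantees -109/29, so it is optimal.

Yes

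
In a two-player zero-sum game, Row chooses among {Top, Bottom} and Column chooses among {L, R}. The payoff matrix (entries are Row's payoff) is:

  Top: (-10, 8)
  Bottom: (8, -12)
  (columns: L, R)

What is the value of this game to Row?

Row minima: Top → -10, Bottom → -12; maximin = -10.
Column maxima: L → 8, R → 8; minimax = 8.
-10 ≠ 8, so there is no saddle point; optimal play is mixed.
Let Row play Top with probability p. Expected payoff against L: (-10)p + 8(1−p) = −18p + 8; against R: 8p + (-12)(1−p) = 20p − 12.
Setting these equal: −18p + 8 = 20p − 12 ⇒ −38p = -20 ⇒ p = 10/19, and the value is (-18)·(10/19) + 8 = -28/19.
For Column: with q = P(L), equating Top's and Bottom's payoffs gives −18q + 8 = 20q − 12 ⇒ q = 10/19.

-28/19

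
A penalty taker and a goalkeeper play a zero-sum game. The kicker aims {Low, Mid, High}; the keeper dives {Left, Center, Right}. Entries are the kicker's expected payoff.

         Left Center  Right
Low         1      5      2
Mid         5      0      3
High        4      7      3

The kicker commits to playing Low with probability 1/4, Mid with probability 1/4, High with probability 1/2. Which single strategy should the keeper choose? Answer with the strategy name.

Right

If the keeper plays Left, the kicker's expected payoff is (1/4)·1 + (1/4)·5 + (1/2)·4 = 7/2.
If the keeper plays Center, the kicker's expected payoff is (1/4)·5 + (1/4)·0 + (1/2)·7 = 19/4.
If the keeper plays Right, the kicker's expected payoff is (1/4)·2 + (1/4)·3 + (1/2)·3 = 11/4.
The keeper minimizes the kicker's payoff; the smallest is 11/4, so the best response is Right.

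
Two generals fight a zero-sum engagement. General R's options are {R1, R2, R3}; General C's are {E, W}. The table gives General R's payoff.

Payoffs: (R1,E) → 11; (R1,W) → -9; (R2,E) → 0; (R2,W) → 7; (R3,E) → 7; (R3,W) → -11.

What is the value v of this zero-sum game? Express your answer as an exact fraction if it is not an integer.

77/27

Row minima: R1 → -9, R2 → 0, R3 → -11; maximin = 0.
Column maxima: E → 11, W → 7; minimax = 7.
0 ≠ 7, so there is no saddle point; optimal play is mixed.
R3 is strictly dominated by R1, so General R never plays it.
On the remaining 2×2 (R1, R2 vs E, W):
Let General R play R1 with probability p. Expected payoff against E: 11p + 0(1−p) = 11p; against W: (-9)p + 7(1−p) = −16p + 7.
Setting these equal: 11p = −16p + 7 ⇒ 27p = 7 ⇒ p = 7/27, and the value is (11)·(7/27) = 77/27.
For General C: with q = P(E), equating R1's and R2's payoffs gives 20q − 9 = −7q + 7 ⇒ q = 16/27.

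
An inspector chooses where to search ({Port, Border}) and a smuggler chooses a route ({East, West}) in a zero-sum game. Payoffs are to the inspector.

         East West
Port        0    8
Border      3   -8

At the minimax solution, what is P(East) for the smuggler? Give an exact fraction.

Row minima: Port → 0, Border → -8; maximin = 0.
Column maxima: East → 3, West → 8; minimax = 3.
0 ≠ 3, so there is no saddle point; optimal play is mixed.
Let the inspector play Port with probability p. Expected payoff against East: 0p + 3(1−p) = −3p + 3; against West: 8p + (-8)(1−p) = 16p − 8.
Setting these equal: −3p + 3 = 16p − 8 ⇒ −19p = -11 ⇒ p = 11/19, and the value is (-3)·(11/19) + 3 = 24/19.
For the smuggler: with q = P(East), equating Port's and Border's payoffs gives −8q + 8 = 11q − 8 ⇒ q = 16/19.

16/19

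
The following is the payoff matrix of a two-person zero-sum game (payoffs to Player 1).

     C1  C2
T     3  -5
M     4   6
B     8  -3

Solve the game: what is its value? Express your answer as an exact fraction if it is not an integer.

60/13

Row minima: T → -5, M → 4, B → -3; maximin = 4.
Column maxima: C1 → 8, C2 → 6; minimax = 6.
4 ≠ 6, so there is no saddle point; optimal play is mixed.
T is strictly dominated by M, so Player 1 never plays it.
On the remaining 2×2 (M, B vs C1, C2):
Let Player 1 play M with probability p. Expected payoff against C1: 4p + 8(1−p) = −4p + 8; against C2: 6p + (-3)(1−p) = 9p − 3.
Setting these equal: −4p + 8 = 9p − 3 ⇒ −13p = -11 ⇒ p = 11/13, and the value is (-4)·(11/13) + 8 = 60/13.
For Player 2: with q = P(C1), equating M's and B's payoffs gives −2q + 6 = 11q − 3 ⇒ q = 9/13.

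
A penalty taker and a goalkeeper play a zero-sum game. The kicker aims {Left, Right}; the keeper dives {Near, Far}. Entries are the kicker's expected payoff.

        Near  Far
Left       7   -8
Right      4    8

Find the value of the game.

Row minima: Left → -8, Right → 4; maximin = 4.
Column maxima: Near → 7, Far → 8; minimax = 7.
4 ≠ 7, so there is no saddle point; optimal play is mixed.
Let the kicker play Left with probability p. Expected payoff against Near: 7p + 4(1−p) = 3p + 4; against Far: (-8)p + 8(1−p) = −16p + 8.
Setting these equal: 3p + 4 = −16p + 8 ⇒ 19p = 4 ⇒ p = 4/19, and the value is (3)·(4/19) + 4 = 88/19.
For the keeper: with q = P(Near), equating Left's and Right's payoffs gives 15q − 8 = −4q + 8 ⇒ q = 16/19.

88/19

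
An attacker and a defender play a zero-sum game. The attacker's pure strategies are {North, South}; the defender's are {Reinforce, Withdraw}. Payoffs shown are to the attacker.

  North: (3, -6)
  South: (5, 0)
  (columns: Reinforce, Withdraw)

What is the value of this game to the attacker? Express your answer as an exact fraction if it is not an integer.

0

Row minima: North → -6, South → 0; maximin = 0.
Column maxima: Reinforce → 5, Withdraw → 0; minimax = 0.
Since maximin = minimax = 0, there is a saddle point and the value is 0.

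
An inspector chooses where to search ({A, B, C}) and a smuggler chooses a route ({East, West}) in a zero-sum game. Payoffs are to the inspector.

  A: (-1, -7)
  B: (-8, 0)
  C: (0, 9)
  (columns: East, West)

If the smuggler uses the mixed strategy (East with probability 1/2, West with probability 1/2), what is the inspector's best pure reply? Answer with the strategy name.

C

Expected payoff of A: (1/2)·(-1) + (1/2)·(-7) = -4.
Expected payoff of B: (1/2)·(-8) + (1/2)·0 = -4.
Expected payoff of C: (1/2)·0 + (1/2)·9 = 9/2.
The largest is 9/2, so the inspector's best response is C.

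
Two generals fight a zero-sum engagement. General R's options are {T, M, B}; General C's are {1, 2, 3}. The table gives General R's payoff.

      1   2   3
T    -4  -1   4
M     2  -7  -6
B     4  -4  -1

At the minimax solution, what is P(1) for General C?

Row minima: T → -4, M → -7, B → -4; maximin = -4.
Column maxima: 1 → 4, 2 → -1, 3 → 4; minimax = -1.
-4 ≠ -1, so there is no saddle point; optimal play is mixed.
M is strictly dominated by B, so General R never plays it.
3 is strictly dominated by 2 (it gives General R strictly more in every row), so General C never plays it.
On the remaining 2×2 (T, B vs 1, 2):
Let General R play T with probability p. Expected payoff against 1: (-4)p + 4(1−p) = −8p + 4; against 2: (-1)p + (-4)(1−p) = 3p − 4.
Setting these equal: −8p + 4 = 3p − 4 ⇒ −11p = -8 ⇒ p = 8/11, and the value is (-8)·(8/11) + 4 = -20/11.
For General C: with q = P(1), equating T's and B's payoffs gives −3q − 1 = 8q − 4 ⇒ q = 3/11.

3/11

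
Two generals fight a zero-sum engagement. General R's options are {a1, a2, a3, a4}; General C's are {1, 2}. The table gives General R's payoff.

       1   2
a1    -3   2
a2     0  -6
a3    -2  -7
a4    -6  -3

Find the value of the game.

-18/11

Row minima: a1 → -3, a2 → -6, a3 → -7, a4 → -6; maximin = -3.
Column maxima: 1 → 0, 2 → 2; minimax = 0.
-3 ≠ 0, so there is no saddle point; optimal play is mixed.
a3 is strictly dominated by a2, so General R never plays it.
a4 is strictly dominated by a1, so General R never plays it.
On the remaining 2×2 (a1, a2 vs 1, 2):
Let General R play a1 with probability p. Expected payoff against 1: (-3)p + 0(1−p) = −3p; against 2: 2p + (-6)(1−p) = 8p − 6.
Setting these equal: −3p = 8p − 6 ⇒ −11p = -6 ⇒ p = 6/11, and the value is (-3)·(6/11) = -18/11.
For General C: with q = P(1), equating a1's and a2's payoffs gives −5q + 2 = 6q − 6 ⇒ q = 8/11.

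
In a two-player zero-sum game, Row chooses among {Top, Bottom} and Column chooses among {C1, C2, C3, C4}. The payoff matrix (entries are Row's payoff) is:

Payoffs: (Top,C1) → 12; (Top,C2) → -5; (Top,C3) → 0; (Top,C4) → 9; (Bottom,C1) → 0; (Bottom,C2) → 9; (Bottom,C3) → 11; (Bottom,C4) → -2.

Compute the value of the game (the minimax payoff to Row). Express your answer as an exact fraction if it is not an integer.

Row minima: Top → -5, Bottom → -2; maximin = -2.
Column maxima: C1 → 12, C2 → 9, C3 → 11, C4 → 9; minimax = 9.
-2 ≠ 9, so there is no saddle point; optimal play is mixed.
C1 is strictly dominated by C4 (it gives Row strictly more in every row), so Column never plays it.
C3 is strictly dominated by C2 (it gives Row strictly more in every row), so Column never plays it.
On the remaining 2×2 (Top, Bottom vs C2, C4):
Let Row play Top with probability p. Expected payoff against C2: (-5)p + 9(1−p) = −14p + 9; against C4: 9p + (-2)(1−p) = 11p − 2.
Setting these equal: −14p + 9 = 11p − 2 ⇒ −25p = -11 ⇒ p = 11/25, and the value is (-14)·(11/25) + 9 = 71/25.
For Column: with q = P(C2), equating Top's and Bottom's payoffs gives −14q + 9 = 11q − 2 ⇒ q = 11/25.

71/25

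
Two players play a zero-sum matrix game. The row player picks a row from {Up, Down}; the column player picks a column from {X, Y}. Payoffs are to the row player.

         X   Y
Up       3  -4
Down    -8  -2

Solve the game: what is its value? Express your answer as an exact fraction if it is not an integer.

Row minima: Up → -4, Down → -8; maximin = -4.
Column maxima: X → 3, Y → -2; minimax = -2.
-4 ≠ -2, so there is no saddle point; optimal play is mixed.
Let the row player play Up with probability p. Expected payoff against X: 3p + (-8)(1−p) = 11p − 8; against Y: (-4)p + (-2)(1−p) = −2p − 2.
Setting these equal: 11p − 8 = −2p − 2 ⇒ 13p = 6 ⇒ p = 6/13, and the value is (11)·(6/13) − 8 = -38/13.
For the column player: with q = P(X), equating Up's and Down's payoffs gives 7q − 4 = −6q − 2 ⇒ q = 2/13.

-38/13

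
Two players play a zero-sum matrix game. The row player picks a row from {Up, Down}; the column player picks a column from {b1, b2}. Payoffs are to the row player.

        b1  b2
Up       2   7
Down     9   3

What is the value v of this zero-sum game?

Row minima: Up → 2, Down → 3; maximin = 3.
Column maxima: b1 → 9, b2 → 7; minimax = 7.
3 ≠ 7, so there is no saddle point; optimal play is mixed.
Let the row player play Up with probability p. Expected payoff against b1: 2p + 9(1−p) = −7p + 9; against b2: 7p + 3(1−p) = 4p + 3.
Setting these equal: −7p + 9 = 4p + 3 ⇒ −11p = -6 ⇒ p = 6/11, and the value is (-7)·(6/11) + 9 = 57/11.
For the column player: with q = P(b1), equating Up's and Down's payoffs gives −5q + 7 = 6q + 3 ⇒ q = 4/11.

57/11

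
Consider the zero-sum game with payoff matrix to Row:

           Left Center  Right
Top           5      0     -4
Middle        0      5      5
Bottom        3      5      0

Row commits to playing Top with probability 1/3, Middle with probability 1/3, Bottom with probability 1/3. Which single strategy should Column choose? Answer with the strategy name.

If Column plays Left, Row's expected payoff is (1/3)·5 + (1/3)·0 + (1/3)·3 = 8/3.
If Column plays Center, Row's expected payoff is (1/3)·0 + (1/3)·5 + (1/3)·5 = 10/3.
If Column plays Right, Row's expected payoff is (1/3)·(-4) + (1/3)·5 + (1/3)·0 = 1/3.
Column minimizes Row's payoff; the smallest is 1/3, so the best response is Right.

Right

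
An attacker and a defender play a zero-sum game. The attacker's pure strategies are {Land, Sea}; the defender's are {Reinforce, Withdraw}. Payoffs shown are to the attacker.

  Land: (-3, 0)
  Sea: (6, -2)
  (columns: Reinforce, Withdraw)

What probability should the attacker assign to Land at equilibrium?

Row minima: Land → -3, Sea → -2; maximin = -2.
Column maxima: Reinforce → 6, Withdraw → 0; minimax = 0.
-2 ≠ 0, so there is no saddle point; optimal play is mixed.
Let the attacker play Land with probability p. Expected payoff against Reinforce: (-3)p + 6(1−p) = −9p + 6; against Withdraw: 0p + (-2)(1−p) = 2p − 2.
Setting these equal: −9p + 6 = 2p − 2 ⇒ −11p = -8 ⇒ p = 8/11, and the value is (-9)·(8/11) + 6 = -6/11.
For the defender: with q = P(Reinforce), equating Land's and Sea's payoffs gives −3q = 8q − 2 ⇒ q = 2/11.

8/11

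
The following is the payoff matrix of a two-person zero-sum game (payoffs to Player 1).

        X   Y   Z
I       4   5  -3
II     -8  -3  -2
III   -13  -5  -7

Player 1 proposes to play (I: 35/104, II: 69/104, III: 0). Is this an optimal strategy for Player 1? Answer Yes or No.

Against X this mix gives (35/104)·4 + (69/104)·(-8) = -103/26.
Against Y this mix gives (35/104)·5 + (69/104)·(-3) = -4/13.
Against Z this mix gives (35/104)·(-3) + (69/104)·(-2) = -243/104.
Player 2 will play X, holding Player 1 to -103/26. Shifting weight toward the row that does better against X would raise this floor (the equalizing mix achieves -32/13 against both X and Z), so the proposed strategy is not optimal.

No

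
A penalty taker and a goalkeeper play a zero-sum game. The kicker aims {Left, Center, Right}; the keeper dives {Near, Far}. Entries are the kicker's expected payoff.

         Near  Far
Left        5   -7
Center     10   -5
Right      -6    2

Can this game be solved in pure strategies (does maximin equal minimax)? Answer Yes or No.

Row minima: Left → -7, Center → -5, Right → -6; maximin = -5.
Column maxima: Near → 10, Far → 2; minimax = 2.
-5 ≠ 2, so no pure-strategy equilibrium exists.

No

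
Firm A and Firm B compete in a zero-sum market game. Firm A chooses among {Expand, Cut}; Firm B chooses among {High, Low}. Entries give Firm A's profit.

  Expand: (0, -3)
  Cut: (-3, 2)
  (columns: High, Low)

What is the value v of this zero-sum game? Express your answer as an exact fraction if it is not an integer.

-9/8

Row minima: Expand → -3, Cut → -3; maximin = -3.
Column maxima: High → 0, Low → 2; minimax = 0.
-3 ≠ 0, so there is no saddle point; optimal play is mixed.
Let Firm A play Expand with probability p. Expected payoff against High: 0p + (-3)(1−p) = 3p − 3; against Low: (-3)p + 2(1−p) = −5p + 2.
Setting these equal: 3p − 3 = −5p + 2 ⇒ 8p = 5 ⇒ p = 5/8, and the value is (3)·(5/8) − 3 = -9/8.
For Firm B: with q = P(High), equating Expand's and Cut's payoffs gives 3q − 3 = −5q + 2 ⇒ q = 5/8.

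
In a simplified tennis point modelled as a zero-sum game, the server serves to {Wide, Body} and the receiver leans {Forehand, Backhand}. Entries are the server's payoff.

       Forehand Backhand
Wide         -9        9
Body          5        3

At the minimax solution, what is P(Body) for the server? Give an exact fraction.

Row minima: Wide → -9, Body → 3; maximin = 3.
Column maxima: Forehand → 5, Backhand → 9; minimax = 5.
3 ≠ 5, so there is no saddle point; optimal play is mixed.
Let the server play Wide with probability p. Expected payoff against Forehand: (-9)p + 5(1−p) = −14p + 5; against Backhand: 9p + 3(1−p) = 6p + 3.
Setting these equal: −14p + 5 = 6p + 3 ⇒ −20p = -2 ⇒ p = 1/10, and the value is (-14)·(1/10) + 5 = 18/5.
For the receiver: with q = P(Forehand), equating Wide's and Body's payoffs gives −18q + 9 = 2q + 3 ⇒ q = 3/10.

9/10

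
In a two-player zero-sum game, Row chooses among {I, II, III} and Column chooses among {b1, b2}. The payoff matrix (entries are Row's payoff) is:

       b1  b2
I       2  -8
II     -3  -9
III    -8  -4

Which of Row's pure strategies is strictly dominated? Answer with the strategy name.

I gives a strictly higher payoff than II against every column: 2 > -3, -8 > -9.
So II is strictly dominated and Row never plays it.

II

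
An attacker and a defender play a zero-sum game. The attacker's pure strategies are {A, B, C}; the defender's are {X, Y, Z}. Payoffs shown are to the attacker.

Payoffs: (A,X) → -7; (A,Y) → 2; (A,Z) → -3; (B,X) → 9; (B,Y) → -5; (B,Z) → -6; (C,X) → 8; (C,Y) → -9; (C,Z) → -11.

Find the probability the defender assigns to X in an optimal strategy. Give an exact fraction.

3/19

Row minima: A → -7, B → -6, C → -11; maximin = -6.
Column maxima: X → 9, Y → 2, Z → -3; minimax = -3.
-6 ≠ -3, so there is no saddle point; optimal play is mixed.
C is strictly dominated by B, so the attacker never plays it.
Y is strictly dominated by Z (it gives the attacker strictly more in every row), so the defender never plays it.
On the remaining 2×2 (A, B vs X, Z):
Let the attacker play A with probability p. Expected payoff against X: (-7)p + 9(1−p) = −16p + 9; against Z: (-3)p + (-6)(1−p) = 3p − 6.
Setting these equal: −16p + 9 = 3p − 6 ⇒ −19p = -15 ⇒ p = 15/19, and the value is (-16)·(15/19) + 9 = -69/19.
For the defender: with q = P(X), equating A's and B's payoffs gives −4q − 3 = 15q − 6 ⇒ q = 3/19.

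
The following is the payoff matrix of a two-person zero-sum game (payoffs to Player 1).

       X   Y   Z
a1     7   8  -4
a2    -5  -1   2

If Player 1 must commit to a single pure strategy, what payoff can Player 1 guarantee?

Row minima: a1 → -4, a2 → -5.
The best of these is -4.

-4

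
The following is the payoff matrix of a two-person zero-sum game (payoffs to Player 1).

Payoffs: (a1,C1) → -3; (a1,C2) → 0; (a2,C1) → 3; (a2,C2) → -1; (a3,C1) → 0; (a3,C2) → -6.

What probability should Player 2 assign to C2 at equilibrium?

6/7

Row minima: a1 → -3, a2 → -1, a3 → -6; maximin = -1.
Column maxima: C1 → 3, C2 → 0; minimax = 0.
-1 ≠ 0, so there is no saddle point; optimal play is mixed.
a3 is strictly dominated by a2, so Player 1 never plays it.
On the remaining 2×2 (a1, a2 vs C1, C2):
Let Player 1 play a1 with probability p. Expected payoff against C1: (-3)p + 3(1−p) = −6p + 3; against C2: 0p + (-1)(1−p) = p − 1.
Setting these equal: −6p + 3 = p − 1 ⇒ −7p = -4 ⇒ p = 4/7, and the value is (-6)·(4/7) + 3 = -3/7.
For Player 2: with q = P(C1), equating a1's and a2's payoffs gives −3q = 4q − 1 ⇒ q = 1/7.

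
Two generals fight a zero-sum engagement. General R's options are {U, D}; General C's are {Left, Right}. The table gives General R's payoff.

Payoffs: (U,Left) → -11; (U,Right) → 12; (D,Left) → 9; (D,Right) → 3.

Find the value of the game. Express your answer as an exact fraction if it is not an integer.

Row minima: U → -11, D → 3; maximin = 3.
Column maxima: Left → 9, Right → 12; minimax = 9.
3 ≠ 9, so there is no saddle point; optimal play is mixed.
Let General R play U with probability p. Expected payoff against Left: (-11)p + 9(1−p) = −20p + 9; against Right: 12p + 3(1−p) = 9p + 3.
Setting these equal: −20p + 9 = 9p + 3 ⇒ −29p = -6 ⇒ p = 6/29, and the value is (-20)·(6/29) + 9 = 141/29.
For General C: with q = P(Left), equating U's and D's payoffs gives −23q + 12 = 6q + 3 ⇒ q = 9/29.

141/29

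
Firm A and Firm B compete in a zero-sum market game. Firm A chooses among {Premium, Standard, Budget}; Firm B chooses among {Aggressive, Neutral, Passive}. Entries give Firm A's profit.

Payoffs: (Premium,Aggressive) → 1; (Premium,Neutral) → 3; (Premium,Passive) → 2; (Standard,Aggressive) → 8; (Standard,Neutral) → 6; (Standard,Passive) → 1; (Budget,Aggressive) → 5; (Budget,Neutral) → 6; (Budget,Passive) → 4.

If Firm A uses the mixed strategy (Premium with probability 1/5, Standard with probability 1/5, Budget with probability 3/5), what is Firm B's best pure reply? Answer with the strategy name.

If Firm B plays Aggressive, Firm A's expected payoff is (1/5)·1 + (1/5)·8 + (3/5)·5 = 24/5.
If Firm B plays Neutral, Firm A's expected payoff is (1/5)·3 + (1/5)·6 + (3/5)·6 = 27/5.
If Firm B plays Passive, Firm A's expected payoff is (1/5)·2 + (1/5)·1 + (3/5)·4 = 3.
Firm B minimizes Firm A's payoff; the smallest is 3, so the best response is Passive.

Passive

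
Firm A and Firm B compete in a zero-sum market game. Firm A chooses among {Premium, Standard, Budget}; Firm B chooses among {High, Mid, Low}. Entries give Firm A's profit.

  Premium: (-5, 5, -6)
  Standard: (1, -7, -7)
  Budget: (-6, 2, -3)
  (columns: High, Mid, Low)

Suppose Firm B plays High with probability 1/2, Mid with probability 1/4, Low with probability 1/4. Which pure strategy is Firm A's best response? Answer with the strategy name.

Expected payoff of Premium: (1/2)·(-5) + (1/4)·5 + (1/4)·(-6) = -11/4.
Expected payoff of Standard: (1/2)·1 + (1/4)·(-7) + (1/4)·(-7) = -3.
Expected payoff of Budget: (1/2)·(-6) + (1/4)·2 + (1/4)·(-3) = -13/4.
The largest is -11/4, so Firm A's best response is Premium.

Premium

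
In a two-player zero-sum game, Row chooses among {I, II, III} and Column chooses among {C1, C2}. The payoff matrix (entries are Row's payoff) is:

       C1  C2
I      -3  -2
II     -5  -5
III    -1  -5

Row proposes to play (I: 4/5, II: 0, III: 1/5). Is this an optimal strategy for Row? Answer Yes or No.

Against C1 this mix gives (4/5)·(-3) + (1/5)·(-1) = -13/5.
Against C2 this mix gives (4/5)·(-2) + (1/5)·(-5) = -13/5.
All of Column's active replies (C1, C2) yield -13/5, and no column does worse for Row. The mix makes Column indifferent and guarantees -13/5, so it is optimal.

Yes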